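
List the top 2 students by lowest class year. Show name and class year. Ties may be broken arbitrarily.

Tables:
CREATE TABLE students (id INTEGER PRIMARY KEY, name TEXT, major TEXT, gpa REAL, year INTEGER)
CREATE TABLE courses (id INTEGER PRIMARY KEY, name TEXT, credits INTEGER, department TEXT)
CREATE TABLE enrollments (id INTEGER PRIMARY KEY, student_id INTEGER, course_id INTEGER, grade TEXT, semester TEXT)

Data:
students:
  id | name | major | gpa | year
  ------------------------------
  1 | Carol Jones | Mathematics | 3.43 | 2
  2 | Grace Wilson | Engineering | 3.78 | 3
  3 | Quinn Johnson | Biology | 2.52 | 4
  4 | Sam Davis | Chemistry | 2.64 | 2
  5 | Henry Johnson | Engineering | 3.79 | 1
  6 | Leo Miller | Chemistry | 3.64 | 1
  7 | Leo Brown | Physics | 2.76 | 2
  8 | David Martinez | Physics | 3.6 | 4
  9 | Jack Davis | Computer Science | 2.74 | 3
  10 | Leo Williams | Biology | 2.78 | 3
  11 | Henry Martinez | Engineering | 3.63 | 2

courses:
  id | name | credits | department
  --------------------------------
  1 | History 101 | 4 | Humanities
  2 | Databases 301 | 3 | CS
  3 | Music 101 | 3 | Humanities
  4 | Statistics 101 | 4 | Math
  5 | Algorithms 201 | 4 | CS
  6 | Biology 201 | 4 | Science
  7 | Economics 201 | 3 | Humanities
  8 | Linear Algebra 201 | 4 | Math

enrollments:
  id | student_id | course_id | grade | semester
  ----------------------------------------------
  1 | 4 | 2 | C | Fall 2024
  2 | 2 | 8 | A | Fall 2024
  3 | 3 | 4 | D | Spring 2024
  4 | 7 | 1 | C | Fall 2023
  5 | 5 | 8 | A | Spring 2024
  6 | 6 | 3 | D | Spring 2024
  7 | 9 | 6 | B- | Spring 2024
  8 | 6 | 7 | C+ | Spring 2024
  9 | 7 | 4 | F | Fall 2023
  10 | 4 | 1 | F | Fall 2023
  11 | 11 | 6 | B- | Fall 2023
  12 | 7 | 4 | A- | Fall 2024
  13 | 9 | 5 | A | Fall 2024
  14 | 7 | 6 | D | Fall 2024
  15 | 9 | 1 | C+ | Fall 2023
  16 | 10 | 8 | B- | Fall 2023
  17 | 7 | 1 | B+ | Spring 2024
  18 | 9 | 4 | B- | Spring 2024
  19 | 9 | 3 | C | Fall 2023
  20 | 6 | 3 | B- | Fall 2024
SELECT name, year FROM students ORDER BY year ASC LIMIT 2

Execution result:
name | year
Henry Johnson | 1
Leo Miller | 1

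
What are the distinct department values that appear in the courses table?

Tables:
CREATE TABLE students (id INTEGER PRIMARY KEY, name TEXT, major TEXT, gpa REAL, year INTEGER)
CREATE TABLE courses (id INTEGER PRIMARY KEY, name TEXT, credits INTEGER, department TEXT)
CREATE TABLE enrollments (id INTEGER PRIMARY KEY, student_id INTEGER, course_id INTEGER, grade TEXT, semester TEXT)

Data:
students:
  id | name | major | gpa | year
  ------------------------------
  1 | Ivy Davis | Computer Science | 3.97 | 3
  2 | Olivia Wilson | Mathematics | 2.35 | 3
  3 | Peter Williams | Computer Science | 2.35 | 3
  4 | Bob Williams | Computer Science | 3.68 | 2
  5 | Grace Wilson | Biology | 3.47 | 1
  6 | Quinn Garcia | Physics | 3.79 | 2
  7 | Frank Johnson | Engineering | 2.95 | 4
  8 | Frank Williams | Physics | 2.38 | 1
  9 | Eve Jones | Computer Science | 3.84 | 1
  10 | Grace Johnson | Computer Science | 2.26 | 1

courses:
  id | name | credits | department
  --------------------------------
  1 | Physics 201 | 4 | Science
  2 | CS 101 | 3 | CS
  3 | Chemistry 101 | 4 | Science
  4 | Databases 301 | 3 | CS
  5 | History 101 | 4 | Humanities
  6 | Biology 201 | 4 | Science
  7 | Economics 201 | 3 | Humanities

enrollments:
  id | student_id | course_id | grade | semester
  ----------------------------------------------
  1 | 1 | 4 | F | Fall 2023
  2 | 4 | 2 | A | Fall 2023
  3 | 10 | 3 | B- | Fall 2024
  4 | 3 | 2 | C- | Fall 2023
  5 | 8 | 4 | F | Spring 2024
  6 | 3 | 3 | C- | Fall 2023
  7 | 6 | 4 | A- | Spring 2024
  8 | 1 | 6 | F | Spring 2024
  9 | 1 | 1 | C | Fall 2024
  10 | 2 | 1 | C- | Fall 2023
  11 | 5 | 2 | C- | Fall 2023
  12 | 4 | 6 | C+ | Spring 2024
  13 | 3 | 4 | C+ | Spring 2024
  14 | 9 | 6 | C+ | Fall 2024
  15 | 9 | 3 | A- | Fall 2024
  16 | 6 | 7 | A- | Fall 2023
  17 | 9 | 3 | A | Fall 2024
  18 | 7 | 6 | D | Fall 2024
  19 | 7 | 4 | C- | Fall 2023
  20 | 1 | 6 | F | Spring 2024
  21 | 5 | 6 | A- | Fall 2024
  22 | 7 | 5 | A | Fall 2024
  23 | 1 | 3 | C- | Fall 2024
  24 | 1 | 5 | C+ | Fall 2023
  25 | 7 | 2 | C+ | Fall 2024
SELECT DISTINCT department FROM courses

Execution result:
department
Science
CS
Humanities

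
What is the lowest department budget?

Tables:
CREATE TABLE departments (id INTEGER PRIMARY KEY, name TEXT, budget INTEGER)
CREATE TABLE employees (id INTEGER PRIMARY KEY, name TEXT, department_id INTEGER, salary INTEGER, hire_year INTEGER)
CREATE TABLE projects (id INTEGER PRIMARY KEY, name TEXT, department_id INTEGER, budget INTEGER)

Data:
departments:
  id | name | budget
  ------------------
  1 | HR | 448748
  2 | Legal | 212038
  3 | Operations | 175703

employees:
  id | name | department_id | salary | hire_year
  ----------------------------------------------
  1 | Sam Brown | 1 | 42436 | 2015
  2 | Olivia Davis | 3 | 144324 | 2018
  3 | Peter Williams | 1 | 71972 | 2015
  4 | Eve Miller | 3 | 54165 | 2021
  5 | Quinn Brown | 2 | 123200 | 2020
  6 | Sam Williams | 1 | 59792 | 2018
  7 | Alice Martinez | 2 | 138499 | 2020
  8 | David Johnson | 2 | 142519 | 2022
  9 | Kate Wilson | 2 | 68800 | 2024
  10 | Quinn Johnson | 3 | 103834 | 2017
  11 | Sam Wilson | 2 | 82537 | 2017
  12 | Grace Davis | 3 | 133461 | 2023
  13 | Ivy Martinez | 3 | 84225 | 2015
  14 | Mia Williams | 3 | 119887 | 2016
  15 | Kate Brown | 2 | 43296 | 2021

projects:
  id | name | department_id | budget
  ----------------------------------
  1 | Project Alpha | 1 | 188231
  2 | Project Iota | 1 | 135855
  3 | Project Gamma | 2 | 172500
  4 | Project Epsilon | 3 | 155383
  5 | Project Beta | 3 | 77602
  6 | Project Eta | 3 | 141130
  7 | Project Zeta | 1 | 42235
SELECT MIN(budget) FROM departments

Execution result:
175703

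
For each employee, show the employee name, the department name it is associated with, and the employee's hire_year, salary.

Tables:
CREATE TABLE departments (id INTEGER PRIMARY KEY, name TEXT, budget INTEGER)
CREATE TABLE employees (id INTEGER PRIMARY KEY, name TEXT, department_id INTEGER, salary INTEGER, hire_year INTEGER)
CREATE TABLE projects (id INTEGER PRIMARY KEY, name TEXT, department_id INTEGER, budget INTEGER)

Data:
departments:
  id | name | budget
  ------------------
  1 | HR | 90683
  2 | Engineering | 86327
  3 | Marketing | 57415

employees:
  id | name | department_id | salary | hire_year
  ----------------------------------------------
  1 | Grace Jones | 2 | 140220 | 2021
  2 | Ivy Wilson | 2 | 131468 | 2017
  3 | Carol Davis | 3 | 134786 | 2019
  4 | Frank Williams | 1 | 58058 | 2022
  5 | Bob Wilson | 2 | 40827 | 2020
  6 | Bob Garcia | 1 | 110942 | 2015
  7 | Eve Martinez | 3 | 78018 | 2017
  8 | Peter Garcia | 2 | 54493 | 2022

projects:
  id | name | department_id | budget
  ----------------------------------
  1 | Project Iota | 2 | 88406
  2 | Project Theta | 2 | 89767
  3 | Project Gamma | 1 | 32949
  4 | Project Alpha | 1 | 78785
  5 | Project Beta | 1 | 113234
SELECT c.name, p.name AS department, c.hire_year, c.salary FROM employees c JOIN departments p ON c.department_id = p.id

Execution result:
name | department | hire_year | salary
Grace Jones | Engineering | 2021 | 140220
Ivy Wilson | Engineering | 2017 | 131468
Carol Davis | Marketing | 2019 | 134786
Frank Williams | HR | 2022 | 58058
Bob Wilson | Engineering | 2020 | 40827
Bob Garcia | HR | 2015 | 110942
Eve Martinez | Marketing | 2017 | 78018
Peter Garcia | Engineering | 2022 | 54493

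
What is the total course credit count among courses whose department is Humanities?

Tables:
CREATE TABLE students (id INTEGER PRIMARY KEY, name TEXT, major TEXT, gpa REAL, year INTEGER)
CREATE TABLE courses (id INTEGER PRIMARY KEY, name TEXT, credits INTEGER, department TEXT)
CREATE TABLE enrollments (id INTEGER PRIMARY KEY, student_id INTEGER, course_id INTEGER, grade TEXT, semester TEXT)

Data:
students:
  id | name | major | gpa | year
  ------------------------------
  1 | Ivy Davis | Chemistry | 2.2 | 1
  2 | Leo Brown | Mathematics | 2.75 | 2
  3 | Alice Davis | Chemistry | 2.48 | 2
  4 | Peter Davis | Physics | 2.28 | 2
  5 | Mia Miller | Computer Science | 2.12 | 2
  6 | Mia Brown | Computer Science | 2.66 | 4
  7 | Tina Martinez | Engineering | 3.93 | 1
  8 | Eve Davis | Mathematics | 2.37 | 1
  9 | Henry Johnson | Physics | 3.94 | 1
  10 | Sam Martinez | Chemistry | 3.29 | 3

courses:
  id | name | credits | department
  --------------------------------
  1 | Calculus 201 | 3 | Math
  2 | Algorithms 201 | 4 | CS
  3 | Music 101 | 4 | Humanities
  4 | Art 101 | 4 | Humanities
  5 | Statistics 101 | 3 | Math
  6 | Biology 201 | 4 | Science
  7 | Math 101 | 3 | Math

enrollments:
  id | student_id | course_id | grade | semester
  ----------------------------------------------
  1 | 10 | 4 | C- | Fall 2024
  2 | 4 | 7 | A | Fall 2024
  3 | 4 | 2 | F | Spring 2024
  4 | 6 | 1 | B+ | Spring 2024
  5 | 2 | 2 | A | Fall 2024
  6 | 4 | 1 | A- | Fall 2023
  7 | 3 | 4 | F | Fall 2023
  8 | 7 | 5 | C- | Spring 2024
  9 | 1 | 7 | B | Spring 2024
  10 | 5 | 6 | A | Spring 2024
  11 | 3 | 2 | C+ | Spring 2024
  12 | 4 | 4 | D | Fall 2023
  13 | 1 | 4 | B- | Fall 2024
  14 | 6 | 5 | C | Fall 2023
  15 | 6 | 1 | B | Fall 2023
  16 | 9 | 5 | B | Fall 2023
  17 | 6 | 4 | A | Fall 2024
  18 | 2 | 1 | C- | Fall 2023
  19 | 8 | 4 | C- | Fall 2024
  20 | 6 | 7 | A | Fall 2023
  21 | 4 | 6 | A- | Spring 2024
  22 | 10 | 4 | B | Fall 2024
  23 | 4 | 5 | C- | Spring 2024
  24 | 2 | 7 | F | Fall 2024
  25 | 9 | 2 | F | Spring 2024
SELECT SUM(credits) FROM courses WHERE department = 'Humanities'

Execution result:
8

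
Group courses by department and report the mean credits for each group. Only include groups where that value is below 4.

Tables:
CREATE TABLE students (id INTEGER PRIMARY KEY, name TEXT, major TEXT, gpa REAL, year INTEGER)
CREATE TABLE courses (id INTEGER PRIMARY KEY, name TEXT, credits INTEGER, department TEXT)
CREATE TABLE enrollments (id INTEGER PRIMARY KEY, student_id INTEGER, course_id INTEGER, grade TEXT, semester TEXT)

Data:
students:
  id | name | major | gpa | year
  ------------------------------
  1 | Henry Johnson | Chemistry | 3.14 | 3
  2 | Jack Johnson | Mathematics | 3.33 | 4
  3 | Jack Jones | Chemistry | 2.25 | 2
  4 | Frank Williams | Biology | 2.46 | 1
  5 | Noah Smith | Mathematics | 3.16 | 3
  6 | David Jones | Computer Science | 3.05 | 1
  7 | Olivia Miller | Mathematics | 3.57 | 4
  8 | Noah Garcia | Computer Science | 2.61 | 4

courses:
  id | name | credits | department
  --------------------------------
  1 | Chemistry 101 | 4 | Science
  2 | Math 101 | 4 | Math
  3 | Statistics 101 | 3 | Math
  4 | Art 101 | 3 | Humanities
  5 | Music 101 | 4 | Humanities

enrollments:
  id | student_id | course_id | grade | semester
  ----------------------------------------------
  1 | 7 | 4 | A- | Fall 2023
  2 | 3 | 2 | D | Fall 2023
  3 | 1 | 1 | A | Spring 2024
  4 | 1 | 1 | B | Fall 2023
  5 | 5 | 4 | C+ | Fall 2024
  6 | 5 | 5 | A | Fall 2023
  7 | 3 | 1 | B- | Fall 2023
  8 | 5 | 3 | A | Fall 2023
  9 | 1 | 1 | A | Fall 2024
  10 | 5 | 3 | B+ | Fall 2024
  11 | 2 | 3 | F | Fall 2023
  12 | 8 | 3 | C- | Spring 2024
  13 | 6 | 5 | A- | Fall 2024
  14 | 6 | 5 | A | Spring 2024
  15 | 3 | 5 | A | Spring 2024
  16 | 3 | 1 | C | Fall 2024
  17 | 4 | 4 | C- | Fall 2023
SELECT department, AVG(credits) AS avg_credits FROM courses GROUP BY department HAVING AVG(credits) < 4

Execution result:
department | avg_credits
Humanities | 3.50
Math | 3.50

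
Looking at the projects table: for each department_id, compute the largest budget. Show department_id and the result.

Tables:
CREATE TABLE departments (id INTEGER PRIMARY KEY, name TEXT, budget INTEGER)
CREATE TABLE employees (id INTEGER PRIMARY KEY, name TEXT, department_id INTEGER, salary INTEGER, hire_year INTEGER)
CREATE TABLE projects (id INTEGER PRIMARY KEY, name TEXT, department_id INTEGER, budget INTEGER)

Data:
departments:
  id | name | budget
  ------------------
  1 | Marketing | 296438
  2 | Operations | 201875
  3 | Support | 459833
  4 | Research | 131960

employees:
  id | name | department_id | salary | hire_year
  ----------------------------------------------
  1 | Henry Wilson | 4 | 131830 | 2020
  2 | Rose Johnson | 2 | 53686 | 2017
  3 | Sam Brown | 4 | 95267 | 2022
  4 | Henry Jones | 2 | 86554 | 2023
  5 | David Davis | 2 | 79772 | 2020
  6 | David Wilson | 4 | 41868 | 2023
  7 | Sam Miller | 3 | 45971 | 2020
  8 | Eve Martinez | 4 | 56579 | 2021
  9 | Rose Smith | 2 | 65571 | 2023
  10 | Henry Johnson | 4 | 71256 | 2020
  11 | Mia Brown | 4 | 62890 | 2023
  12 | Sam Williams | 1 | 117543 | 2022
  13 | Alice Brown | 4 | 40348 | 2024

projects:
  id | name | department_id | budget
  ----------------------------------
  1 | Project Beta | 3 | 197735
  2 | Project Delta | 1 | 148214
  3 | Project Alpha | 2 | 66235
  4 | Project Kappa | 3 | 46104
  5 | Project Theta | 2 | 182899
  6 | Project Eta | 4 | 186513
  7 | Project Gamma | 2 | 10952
SELECT department_id, MAX(budget) AS max_budget FROM projects GROUP BY department_id

Execution result:
department_id | max_budget
1 | 148214
2 | 182899
3 | 197735
4 | 186513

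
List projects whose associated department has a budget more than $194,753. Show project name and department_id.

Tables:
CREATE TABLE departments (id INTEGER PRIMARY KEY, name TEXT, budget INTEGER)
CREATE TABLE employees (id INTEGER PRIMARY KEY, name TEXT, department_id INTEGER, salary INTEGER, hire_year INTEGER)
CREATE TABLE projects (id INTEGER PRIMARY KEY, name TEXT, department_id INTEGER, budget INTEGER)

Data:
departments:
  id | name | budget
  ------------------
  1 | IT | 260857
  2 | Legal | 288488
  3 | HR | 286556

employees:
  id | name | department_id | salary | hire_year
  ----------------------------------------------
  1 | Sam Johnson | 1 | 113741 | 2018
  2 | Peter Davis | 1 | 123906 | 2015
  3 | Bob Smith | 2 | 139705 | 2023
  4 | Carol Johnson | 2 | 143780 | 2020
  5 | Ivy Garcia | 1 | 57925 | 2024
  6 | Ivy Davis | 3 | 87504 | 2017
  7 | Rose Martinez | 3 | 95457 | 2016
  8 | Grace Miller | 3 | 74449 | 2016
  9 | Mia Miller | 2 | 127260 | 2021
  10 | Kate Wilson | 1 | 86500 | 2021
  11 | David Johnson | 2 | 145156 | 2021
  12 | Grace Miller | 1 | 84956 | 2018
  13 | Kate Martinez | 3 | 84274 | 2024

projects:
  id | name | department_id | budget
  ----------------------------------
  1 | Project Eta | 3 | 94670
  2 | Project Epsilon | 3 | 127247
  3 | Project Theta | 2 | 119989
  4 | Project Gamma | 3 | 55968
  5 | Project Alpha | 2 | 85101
SELECT name, department_id FROM projects WHERE department_id IN (SELECT id FROM departments WHERE budget > 194753)

Execution result:
name | department_id
Project Eta | 3
Project Epsilon | 3
Project Theta | 2
Project Gamma | 3
Project Alpha | 2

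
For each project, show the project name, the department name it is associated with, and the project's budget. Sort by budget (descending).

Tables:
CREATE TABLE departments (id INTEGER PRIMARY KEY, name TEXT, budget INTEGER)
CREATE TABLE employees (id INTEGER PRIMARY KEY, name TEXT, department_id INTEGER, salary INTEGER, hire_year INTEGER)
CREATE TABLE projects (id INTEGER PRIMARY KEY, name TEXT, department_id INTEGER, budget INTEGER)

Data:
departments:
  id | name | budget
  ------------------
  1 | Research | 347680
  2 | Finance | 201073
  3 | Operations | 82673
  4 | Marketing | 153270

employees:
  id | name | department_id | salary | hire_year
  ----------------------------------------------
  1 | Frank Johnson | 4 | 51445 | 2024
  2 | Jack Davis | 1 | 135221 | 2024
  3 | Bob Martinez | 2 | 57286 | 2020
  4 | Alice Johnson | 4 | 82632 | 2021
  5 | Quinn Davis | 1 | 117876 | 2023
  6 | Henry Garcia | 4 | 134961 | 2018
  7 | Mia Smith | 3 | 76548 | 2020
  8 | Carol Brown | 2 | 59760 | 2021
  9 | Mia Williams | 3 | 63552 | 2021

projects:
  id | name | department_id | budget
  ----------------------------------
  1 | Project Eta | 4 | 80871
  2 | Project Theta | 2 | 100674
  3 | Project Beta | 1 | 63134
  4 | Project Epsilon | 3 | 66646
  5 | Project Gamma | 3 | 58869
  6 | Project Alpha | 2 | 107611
SELECT c.name, p.name AS department, c.budget FROM projects c JOIN departments p ON c.department_id = p.id ORDER BY c.budget DESC

Execution result:
name | department | budget
Project Alpha | Finance | 107611
Project Theta | Finance | 100674
Project Eta | Marketing | 80871
Project Epsilon | Operations | 66646
Project Beta | Research | 63134
Project Gamma | Operations | 58869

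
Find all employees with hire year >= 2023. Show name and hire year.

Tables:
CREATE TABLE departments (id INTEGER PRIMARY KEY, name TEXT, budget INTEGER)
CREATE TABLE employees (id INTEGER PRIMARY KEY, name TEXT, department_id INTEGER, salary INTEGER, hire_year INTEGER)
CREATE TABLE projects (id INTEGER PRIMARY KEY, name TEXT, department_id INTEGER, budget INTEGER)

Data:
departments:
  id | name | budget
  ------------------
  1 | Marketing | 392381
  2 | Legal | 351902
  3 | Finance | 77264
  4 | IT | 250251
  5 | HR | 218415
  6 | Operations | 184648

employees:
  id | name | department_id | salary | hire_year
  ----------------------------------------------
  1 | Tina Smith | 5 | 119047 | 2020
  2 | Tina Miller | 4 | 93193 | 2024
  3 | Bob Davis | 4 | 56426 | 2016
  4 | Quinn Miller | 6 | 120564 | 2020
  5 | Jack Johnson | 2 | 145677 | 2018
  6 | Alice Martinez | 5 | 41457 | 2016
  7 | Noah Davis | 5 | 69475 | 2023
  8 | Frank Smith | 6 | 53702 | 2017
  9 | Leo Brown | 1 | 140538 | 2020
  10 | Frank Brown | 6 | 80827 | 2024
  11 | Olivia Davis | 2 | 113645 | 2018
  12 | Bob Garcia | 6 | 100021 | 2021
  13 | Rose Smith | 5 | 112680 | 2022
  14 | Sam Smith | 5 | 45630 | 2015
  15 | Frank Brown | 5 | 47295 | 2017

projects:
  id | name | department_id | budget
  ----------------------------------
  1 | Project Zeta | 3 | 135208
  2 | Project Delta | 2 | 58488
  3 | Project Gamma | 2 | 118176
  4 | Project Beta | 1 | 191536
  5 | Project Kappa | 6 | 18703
SELECT name, hire_year FROM employees WHERE hire_year >= 2023

Execution result:
name | hire_year
Tina Miller | 2024
Noah Davis | 2023
Frank Brown | 2024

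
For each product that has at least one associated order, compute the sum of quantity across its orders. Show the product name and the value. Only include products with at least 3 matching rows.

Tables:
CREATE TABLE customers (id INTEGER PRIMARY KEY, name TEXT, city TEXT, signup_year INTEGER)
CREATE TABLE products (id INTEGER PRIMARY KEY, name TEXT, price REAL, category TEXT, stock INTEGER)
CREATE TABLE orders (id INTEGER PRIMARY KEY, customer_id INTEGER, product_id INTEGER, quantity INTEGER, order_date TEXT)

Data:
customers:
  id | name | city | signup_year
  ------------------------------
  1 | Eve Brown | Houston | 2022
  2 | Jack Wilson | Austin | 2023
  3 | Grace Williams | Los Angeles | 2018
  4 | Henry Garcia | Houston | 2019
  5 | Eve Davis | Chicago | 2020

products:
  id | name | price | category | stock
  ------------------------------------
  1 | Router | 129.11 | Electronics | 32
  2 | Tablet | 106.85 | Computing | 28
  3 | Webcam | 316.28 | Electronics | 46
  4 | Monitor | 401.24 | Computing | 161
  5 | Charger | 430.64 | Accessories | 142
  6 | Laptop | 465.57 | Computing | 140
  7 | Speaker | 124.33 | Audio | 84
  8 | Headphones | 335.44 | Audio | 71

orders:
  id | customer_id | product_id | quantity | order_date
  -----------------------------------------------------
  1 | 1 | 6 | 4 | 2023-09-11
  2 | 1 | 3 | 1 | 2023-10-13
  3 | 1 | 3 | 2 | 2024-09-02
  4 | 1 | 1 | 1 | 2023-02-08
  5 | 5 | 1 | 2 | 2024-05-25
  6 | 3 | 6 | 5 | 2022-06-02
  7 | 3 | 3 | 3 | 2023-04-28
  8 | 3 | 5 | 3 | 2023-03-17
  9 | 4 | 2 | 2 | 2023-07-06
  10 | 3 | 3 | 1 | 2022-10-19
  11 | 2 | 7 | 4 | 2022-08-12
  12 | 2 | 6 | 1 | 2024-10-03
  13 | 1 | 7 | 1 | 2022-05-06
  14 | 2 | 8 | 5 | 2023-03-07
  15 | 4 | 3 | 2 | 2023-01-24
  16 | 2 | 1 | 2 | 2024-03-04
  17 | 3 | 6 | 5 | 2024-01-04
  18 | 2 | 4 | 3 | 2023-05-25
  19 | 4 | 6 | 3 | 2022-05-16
SELECT p.name, SUM(c.quantity) AS sum_quantity FROM orders c JOIN products p ON c.product_id = p.id GROUP BY p.id, p.name HAVING COUNT(*) >= 3

Execution result:
name | sum_quantity
Router | 5
Webcam | 9
Laptop | 18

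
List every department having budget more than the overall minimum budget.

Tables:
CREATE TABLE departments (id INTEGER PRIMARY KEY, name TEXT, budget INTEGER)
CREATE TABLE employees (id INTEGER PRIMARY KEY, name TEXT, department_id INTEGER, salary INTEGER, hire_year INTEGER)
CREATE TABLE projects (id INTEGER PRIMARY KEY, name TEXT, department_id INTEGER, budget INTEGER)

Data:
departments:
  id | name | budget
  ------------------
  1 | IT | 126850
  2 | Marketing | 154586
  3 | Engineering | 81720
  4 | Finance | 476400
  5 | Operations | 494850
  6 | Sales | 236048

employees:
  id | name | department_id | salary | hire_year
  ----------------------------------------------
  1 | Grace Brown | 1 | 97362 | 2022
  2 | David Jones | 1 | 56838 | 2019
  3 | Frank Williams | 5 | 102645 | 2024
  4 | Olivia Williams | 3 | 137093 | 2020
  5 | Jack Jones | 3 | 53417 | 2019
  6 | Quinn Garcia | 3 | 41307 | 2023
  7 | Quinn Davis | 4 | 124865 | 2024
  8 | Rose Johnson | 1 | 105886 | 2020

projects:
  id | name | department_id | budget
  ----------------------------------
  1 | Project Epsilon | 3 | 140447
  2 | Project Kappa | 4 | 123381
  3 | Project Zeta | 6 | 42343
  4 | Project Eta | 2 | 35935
SELECT name, budget FROM departments WHERE budget > (SELECT MIN(budget) FROM departments)

Execution result:
name | budget
IT | 126850
Marketing | 154586
Finance | 476400
Operations | 494850
Sales | 236048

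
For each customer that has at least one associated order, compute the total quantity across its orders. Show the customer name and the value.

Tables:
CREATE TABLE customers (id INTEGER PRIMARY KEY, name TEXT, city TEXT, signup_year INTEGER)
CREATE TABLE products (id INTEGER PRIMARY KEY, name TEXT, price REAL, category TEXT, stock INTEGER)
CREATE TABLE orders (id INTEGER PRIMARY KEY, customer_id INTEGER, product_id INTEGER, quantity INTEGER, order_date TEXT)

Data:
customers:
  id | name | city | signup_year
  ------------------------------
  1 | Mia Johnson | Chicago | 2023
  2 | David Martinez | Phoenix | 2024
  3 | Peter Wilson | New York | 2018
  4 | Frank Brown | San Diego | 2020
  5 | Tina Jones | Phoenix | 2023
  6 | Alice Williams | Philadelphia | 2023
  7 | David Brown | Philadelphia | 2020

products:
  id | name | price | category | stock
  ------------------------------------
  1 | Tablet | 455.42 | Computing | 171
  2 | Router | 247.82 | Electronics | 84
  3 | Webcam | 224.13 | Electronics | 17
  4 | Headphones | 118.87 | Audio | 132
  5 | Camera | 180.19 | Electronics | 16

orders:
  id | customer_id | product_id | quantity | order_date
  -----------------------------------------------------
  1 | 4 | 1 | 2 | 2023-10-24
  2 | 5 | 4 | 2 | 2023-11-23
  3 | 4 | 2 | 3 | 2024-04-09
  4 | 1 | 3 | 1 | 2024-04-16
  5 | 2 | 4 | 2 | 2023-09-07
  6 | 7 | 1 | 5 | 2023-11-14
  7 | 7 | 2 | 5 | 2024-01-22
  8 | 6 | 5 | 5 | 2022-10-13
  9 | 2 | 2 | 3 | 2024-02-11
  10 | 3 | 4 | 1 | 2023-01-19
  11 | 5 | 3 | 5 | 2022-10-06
SELECT p.name, SUM(c.quantity) AS sum_quantity FROM orders c JOIN customers p ON c.customer_id = p.id GROUP BY p.id, p.name

Execution result:
name | sum_quantity
Mia Johnson | 1
David Martinez | 5
Peter Wilson | 1
Frank Brown | 5
Tina Jones | 7
Alice Williams | 5
David Brown | 10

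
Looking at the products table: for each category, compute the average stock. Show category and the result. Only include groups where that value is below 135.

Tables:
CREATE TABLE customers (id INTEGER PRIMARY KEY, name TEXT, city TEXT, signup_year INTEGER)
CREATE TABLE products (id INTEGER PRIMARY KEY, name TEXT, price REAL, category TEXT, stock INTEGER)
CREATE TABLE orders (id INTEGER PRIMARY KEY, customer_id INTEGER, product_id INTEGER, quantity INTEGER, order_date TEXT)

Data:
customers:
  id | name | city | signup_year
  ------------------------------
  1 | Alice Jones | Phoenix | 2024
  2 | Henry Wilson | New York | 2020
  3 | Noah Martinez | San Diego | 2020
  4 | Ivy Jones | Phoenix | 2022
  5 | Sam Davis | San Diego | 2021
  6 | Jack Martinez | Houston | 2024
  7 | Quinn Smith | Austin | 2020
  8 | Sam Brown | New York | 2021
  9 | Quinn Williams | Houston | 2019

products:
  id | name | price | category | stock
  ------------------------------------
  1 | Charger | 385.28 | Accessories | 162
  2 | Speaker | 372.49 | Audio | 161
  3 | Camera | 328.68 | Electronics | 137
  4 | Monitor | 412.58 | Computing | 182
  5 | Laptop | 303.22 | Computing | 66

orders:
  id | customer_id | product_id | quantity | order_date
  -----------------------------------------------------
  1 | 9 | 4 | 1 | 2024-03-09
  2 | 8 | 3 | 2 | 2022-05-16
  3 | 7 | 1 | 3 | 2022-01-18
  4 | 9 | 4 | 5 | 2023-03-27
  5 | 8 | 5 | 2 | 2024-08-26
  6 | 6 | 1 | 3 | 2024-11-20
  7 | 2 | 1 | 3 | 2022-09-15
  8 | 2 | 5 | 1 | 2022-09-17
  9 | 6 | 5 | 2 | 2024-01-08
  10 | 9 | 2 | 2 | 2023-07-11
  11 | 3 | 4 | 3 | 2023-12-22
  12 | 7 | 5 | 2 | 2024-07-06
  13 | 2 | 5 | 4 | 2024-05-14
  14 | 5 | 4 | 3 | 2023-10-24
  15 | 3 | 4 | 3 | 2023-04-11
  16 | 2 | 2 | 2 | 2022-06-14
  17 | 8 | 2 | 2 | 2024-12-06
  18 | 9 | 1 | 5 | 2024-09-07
SELECT category, AVG(stock) AS avg_stock FROM products GROUP BY category HAVING AVG(stock) < 135

Execution result:
category | avg_stock
Computing | 124.00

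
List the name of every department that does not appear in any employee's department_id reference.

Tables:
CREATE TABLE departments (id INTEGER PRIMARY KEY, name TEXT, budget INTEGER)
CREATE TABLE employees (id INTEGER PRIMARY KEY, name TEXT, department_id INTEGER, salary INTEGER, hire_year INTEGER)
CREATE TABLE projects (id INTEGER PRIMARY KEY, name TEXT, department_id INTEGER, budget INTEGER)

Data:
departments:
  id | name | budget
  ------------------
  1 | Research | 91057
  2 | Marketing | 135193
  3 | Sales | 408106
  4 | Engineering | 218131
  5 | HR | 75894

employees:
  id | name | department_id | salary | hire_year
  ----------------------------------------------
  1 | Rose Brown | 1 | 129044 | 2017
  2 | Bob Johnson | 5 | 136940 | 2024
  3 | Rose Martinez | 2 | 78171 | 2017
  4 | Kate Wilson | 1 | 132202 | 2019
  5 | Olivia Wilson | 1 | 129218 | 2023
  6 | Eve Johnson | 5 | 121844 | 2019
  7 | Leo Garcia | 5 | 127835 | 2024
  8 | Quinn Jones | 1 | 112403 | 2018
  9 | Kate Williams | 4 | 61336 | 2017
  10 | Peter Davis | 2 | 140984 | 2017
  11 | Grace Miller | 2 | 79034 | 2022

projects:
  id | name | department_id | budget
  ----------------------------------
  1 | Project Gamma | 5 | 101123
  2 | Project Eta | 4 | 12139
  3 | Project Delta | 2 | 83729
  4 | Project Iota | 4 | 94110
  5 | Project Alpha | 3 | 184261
SELECT p.name FROM departments p LEFT JOIN employees c ON c.department_id = p.id WHERE c.id IS NULL

Execution result:
Sales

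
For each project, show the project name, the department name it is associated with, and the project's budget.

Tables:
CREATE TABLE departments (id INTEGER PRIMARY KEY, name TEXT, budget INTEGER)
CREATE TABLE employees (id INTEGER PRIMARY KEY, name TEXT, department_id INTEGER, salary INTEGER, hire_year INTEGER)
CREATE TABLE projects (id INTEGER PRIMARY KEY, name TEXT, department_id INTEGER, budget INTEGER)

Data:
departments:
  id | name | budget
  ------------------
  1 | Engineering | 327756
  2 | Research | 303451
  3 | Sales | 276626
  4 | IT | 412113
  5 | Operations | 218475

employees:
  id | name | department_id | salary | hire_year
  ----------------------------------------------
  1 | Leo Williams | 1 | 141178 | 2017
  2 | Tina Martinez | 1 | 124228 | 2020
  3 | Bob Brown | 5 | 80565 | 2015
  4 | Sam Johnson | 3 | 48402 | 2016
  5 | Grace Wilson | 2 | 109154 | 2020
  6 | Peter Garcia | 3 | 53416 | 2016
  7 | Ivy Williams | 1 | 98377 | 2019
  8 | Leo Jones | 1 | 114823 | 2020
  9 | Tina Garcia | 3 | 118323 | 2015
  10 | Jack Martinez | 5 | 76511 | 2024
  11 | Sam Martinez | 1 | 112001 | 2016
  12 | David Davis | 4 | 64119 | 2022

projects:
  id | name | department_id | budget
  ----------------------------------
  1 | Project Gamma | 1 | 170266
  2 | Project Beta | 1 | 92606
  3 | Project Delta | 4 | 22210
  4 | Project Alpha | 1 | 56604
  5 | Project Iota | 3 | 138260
SELECT c.name, p.name AS department, c.budget FROM projects c JOIN departments p ON c.department_id = p.id

Execution result:
name | department | budget
Project Gamma | Engineering | 170266
Project Beta | Engineering | 92606
Project Delta | IT | 22210
Project Alpha | Engineering | 56604
Project Iota | Sales | 138260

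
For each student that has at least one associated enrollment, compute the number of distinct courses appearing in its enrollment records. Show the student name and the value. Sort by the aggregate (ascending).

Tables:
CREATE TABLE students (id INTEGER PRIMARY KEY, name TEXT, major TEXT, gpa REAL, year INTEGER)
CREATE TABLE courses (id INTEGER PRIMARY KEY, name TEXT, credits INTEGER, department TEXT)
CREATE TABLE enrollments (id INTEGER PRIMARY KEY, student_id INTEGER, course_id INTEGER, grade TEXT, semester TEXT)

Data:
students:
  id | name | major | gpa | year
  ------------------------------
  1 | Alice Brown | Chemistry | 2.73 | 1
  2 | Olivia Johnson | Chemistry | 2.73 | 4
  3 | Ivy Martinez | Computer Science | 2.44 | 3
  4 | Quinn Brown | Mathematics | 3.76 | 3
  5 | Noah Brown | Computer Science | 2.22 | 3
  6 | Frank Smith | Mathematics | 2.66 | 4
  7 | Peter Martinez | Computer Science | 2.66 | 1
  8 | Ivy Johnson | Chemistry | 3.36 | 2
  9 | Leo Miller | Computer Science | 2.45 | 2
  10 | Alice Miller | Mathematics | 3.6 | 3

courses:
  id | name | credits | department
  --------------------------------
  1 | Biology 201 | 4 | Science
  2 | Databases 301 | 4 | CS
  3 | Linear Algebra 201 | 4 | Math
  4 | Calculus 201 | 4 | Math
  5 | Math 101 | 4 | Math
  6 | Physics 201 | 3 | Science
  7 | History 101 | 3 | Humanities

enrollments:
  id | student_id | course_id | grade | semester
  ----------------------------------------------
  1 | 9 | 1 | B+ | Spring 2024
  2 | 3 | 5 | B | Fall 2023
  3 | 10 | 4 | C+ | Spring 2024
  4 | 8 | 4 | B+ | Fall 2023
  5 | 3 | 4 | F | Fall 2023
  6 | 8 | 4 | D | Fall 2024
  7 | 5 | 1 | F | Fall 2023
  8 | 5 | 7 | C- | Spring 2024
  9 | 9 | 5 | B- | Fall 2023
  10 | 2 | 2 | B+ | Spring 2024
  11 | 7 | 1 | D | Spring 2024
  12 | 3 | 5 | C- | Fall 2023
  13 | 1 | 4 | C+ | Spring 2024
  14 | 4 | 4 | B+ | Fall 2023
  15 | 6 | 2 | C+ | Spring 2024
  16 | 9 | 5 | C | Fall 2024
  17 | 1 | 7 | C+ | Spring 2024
SELECT p.name, COUNT(DISTINCT c.course_id) AS distinct_course_count FROM enrollments c JOIN students p ON c.student_id = p.id GROUP BY p.id, p.name ORDER BY distinct_course_count ASC

Execution result:
name | distinct_course_count
Olivia Johnson | 1
Quinn Brown | 1
Frank Smith | 1
Peter Martinez | 1
Ivy Johnson | 1
Alice Miller | 1
Alice Brown | 2
Ivy Martinez | 2
Noah Brown | 2
Leo Miller | 2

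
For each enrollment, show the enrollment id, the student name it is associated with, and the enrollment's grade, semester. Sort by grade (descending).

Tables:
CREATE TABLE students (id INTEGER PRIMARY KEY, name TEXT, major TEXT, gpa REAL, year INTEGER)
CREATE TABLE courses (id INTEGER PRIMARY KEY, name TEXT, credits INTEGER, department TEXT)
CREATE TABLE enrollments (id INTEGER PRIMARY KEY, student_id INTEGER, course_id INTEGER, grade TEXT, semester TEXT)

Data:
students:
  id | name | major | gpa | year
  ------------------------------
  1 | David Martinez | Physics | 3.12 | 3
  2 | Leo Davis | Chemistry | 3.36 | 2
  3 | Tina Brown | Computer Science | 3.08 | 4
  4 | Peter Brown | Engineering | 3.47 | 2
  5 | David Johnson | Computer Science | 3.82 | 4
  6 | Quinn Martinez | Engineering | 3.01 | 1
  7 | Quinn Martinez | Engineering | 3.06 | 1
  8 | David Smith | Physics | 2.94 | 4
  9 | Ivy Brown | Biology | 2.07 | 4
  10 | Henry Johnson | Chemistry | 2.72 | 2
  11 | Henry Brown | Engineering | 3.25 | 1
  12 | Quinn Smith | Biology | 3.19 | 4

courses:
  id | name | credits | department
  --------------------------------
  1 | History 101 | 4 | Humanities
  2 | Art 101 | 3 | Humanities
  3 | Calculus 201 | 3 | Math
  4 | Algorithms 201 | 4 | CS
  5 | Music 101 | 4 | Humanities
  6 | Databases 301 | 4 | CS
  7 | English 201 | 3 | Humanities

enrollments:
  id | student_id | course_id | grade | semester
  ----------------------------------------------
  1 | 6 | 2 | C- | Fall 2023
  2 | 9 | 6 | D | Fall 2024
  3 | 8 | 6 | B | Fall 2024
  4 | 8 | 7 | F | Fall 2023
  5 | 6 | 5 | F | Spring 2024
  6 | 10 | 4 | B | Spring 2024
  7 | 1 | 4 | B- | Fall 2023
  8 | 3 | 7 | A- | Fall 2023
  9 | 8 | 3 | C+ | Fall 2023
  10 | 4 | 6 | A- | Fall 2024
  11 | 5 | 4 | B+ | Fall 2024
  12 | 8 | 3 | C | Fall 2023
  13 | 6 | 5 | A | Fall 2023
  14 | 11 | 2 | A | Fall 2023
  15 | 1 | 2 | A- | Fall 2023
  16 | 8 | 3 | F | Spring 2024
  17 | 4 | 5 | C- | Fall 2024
SELECT c.id, p.name AS student, c.grade, c.semester FROM enrollments c JOIN students p ON c.student_id = p.id ORDER BY c.grade DESC

Execution result:
id | student | grade | semester
4 | David Smith | F | Fall 2023
5 | Quinn Martinez | F | Spring 2024
16 | David Smith | F | Spring 2024
2 | Ivy Brown | D | Fall 2024
1 | Quinn Martinez | C- | Fall 2023
17 | Peter Brown | C- | Fall 2024
9 | David Smith | C+ | Fall 2023
12 | David Smith | C | Fall 2023
7 | David Martinez | B- | Fall 2023
11 | David Johnson | B+ | Fall 2024
3 | David Smith | B | Fall 2024
6 | Henry Johnson | B | Spring 2024
8 | Tina Brown | A- | Fall 2023
10 | Peter Brown | A- | Fall 2024
15 | David Martinez | A- | Fall 2023
13 | Quinn Martinez | A | Fall 2023
14 | Henry Brown | A | Fall 2023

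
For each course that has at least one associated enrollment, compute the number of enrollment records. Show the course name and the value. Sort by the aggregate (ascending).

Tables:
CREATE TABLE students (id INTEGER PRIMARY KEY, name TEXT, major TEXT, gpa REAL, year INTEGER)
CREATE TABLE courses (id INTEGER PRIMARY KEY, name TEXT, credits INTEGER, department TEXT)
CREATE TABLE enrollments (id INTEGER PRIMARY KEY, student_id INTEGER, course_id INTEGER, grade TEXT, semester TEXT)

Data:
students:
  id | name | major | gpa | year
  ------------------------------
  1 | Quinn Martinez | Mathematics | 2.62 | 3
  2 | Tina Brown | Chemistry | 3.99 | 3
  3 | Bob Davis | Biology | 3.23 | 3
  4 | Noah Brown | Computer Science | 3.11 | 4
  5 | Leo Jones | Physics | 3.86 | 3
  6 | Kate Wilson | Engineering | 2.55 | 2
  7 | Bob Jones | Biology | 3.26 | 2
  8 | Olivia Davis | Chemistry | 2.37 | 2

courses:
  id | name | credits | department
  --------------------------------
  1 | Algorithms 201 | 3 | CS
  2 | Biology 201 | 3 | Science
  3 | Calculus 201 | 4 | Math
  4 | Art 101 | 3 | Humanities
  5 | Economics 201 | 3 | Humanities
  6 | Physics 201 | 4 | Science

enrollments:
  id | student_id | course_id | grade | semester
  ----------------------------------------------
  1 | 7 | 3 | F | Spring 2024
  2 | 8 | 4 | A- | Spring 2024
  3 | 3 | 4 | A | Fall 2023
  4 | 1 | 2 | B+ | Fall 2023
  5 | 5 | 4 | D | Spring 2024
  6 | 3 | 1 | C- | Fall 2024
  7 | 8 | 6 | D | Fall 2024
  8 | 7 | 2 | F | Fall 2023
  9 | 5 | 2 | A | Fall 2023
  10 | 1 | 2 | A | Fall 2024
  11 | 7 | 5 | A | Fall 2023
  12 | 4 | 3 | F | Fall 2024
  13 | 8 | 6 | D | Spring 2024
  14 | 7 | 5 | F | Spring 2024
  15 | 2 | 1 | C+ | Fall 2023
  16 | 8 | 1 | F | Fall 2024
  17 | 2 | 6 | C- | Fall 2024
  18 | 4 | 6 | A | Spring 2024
SELECT p.name, COUNT(*) AS n FROM enrollments c JOIN courses p ON c.course_id = p.id GROUP BY p.id, p.name ORDER BY n ASC

Execution result:
name | n
Calculus 201 | 2
Economics 201 | 2
Algorithms 201 | 3
Art 101 | 3
Biology 201 | 4
Physics 201 | 4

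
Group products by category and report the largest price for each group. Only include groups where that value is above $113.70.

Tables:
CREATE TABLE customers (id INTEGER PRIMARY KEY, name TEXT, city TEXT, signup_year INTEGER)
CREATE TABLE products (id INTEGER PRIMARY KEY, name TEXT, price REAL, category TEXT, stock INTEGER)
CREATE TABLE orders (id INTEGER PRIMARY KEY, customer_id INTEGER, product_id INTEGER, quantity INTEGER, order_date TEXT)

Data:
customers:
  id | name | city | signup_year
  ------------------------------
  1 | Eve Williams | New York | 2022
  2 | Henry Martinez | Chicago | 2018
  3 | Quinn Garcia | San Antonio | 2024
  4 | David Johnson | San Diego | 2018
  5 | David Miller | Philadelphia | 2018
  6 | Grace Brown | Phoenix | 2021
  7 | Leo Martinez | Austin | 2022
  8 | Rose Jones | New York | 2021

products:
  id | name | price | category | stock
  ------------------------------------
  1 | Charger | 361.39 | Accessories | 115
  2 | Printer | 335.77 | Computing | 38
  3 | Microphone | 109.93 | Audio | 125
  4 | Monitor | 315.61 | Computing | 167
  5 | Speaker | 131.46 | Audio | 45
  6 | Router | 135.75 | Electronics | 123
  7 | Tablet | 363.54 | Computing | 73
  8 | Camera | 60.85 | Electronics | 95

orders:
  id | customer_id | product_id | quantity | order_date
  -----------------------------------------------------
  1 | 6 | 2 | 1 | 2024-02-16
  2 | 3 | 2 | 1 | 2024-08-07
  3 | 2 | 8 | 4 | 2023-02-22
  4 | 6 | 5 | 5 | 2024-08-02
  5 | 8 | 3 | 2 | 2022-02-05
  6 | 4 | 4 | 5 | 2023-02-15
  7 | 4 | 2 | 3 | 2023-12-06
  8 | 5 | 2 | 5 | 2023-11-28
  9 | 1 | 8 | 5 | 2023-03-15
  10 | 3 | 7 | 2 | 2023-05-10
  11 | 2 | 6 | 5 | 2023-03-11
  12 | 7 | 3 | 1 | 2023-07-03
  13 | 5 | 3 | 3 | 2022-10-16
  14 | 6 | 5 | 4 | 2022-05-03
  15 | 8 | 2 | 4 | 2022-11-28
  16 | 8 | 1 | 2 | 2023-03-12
SELECT category, MAX(price) AS max_price FROM products GROUP BY category HAVING MAX(price) > 113.7

Execution result:
category | max_price
Accessories | 361.39
Audio | 131.46
Computing | 363.54
Electronics | 135.75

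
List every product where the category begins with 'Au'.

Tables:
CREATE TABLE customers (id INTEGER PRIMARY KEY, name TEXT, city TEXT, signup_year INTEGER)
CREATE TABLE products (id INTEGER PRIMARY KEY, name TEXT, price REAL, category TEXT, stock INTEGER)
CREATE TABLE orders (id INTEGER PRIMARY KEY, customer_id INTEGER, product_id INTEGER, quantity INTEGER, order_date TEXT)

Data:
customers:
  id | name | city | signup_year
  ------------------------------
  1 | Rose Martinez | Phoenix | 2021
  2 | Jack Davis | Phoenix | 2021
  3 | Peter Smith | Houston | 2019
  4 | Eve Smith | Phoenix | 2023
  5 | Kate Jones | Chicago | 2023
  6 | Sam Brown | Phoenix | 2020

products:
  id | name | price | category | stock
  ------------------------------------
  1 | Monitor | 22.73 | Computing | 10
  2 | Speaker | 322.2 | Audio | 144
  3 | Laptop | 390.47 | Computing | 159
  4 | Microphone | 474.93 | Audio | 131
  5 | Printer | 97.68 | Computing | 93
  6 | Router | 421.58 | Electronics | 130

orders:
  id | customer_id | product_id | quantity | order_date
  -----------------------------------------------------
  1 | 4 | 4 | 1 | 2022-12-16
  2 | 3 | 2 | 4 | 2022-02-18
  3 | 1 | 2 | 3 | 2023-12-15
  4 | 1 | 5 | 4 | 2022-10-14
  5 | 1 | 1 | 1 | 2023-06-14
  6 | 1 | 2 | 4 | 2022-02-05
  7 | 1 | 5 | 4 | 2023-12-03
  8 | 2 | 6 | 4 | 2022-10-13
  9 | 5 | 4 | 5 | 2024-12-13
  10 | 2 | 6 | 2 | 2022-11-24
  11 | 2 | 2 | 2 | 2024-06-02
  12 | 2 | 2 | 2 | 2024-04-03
SELECT name, category FROM products WHERE category LIKE 'Au%'

Execution result:
name | category
Speaker | Audio
Microphone | Audio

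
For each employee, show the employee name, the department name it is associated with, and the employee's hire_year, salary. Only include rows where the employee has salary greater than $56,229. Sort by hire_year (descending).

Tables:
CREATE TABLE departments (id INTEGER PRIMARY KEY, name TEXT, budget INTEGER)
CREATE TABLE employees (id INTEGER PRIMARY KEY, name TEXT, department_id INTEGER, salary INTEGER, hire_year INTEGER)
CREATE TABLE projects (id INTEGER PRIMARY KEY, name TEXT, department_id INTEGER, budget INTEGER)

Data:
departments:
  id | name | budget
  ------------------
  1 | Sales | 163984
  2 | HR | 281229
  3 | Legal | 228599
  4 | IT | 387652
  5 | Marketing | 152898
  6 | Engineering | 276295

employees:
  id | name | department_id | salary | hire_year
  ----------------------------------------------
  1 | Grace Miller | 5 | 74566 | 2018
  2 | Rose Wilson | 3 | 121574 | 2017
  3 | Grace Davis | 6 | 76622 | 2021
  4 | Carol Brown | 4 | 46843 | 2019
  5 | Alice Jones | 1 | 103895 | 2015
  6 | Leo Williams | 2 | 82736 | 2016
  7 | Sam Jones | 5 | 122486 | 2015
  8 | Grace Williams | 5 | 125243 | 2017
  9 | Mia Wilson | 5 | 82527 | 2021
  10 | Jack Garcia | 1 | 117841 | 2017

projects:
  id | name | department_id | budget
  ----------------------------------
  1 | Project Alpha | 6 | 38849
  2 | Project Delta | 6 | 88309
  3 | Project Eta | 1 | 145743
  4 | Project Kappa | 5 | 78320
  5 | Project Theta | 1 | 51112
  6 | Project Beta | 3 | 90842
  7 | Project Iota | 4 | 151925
SELECT c.name, p.name AS department, c.hire_year, c.salary FROM employees c JOIN departments p ON c.department_id = p.id WHERE c.salary > 56229 ORDER BY c.hire_year DESC

Execution result:
name | department | hire_year | salary
Grace Davis | Engineering | 2021 | 76622
Mia Wilson | Marketing | 2021 | 82527
Grace Miller | Marketing | 2018 | 74566
Rose Wilson | Legal | 2017 | 121574
Grace Williams | Marketing | 2017 | 125243
Jack Garcia | Sales | 2017 | 117841
Leo Williams | HR | 2016 | 82736
Alice Jones | Sales | 2015 | 103895
Sam Jones | Marketing | 2015 | 122486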